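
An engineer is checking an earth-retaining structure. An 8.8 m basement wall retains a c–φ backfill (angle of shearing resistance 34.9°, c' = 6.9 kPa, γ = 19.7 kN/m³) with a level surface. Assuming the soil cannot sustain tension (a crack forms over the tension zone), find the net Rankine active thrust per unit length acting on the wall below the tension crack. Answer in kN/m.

149 kN/m

K_a = 0.2721; √K_a = 0.5217.
Tension-crack depth z_c = 2c/(γ√K_a) = 2×6.9/(19.7×0.5217) = 1.343 m.
σ_a at base = K_a γ H − 2c√K_a = 0.2721×19.7×8.8 − 2×6.9×0.5217 = 39.98 kPa.
P_a = ½ × 39.98 × (H − z_c) = 0.5×39.98×7.457 = 149.1 kN/m.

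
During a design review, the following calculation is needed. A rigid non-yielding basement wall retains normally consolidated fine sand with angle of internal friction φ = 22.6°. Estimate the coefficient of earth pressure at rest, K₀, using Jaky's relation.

0.616

K₀ = 1 − sin φ' = 1 − sin 22.6° = 0.6157.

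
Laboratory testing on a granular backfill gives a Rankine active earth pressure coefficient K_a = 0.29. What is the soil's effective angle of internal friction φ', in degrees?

33.4°

K_a = tan²(45° − φ/2) ⇒ 45° − φ/2 = arctan(√0.29) = 28.30°.
φ = 2(45° − 28.30°) = 33.39°.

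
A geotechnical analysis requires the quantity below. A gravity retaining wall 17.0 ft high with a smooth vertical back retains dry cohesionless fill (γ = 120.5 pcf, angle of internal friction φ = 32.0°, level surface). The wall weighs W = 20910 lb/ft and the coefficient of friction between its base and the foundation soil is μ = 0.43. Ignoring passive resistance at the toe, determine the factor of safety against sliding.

K_a = tan²(45° − 32.0°/2) = 0.3073.
P_a = ½K_aγH² = 0.5×0.3073×120.5×17.0² = 5350 lb/ft, acting at H/3 = 5.667 ft above the base.
FS_sliding = μW / P_a = 0.43×20910 / 5350 = 1.681.

1.68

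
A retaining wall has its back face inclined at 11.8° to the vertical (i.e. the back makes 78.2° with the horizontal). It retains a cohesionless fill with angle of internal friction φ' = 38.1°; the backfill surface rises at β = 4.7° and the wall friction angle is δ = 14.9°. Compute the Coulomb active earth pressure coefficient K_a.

0.323

K_a = sin²(α+φ) / [sin²α · sin(α−δ) · (1 + √{sin(φ+δ)sin(φ−β) / (sin(α−δ)sin(α+β))})²].
With α = 78.2°, φ = 38.1°, δ = 14.9°, β = 4.7°: K_a = 0.3233.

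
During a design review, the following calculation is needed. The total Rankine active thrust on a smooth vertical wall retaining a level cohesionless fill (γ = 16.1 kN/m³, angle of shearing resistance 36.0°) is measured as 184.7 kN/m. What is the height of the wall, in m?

K_a = 0.2596. P_a = ½ K_a γ H² ⇒ H = √(2P_a/(K_a γ)).
H = √(2×184.7/(0.2596×16.1)) = 9.401 m.

9.40 m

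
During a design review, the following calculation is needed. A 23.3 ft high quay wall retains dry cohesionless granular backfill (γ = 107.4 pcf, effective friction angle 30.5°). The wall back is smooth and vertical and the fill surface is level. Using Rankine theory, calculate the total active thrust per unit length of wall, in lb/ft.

K_a = tan²(45° − φ/2) = 0.3267.
P_a = ½ K_a γ H² = 0.5 × 0.3267 × 107.4 × 23.3² = 9523 lb/ft.

9520 lb/ft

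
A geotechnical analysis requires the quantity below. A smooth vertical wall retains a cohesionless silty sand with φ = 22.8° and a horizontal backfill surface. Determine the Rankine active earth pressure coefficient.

0.441

K_a = (1 − sin φ)/(1 + sin φ) = (1 − sin 22.8°)/(1 + sin 22.8°) = 0.4414.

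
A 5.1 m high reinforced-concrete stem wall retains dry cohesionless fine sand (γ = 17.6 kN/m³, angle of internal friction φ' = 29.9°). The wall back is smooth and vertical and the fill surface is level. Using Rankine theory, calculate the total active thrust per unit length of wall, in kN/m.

K_a = tan²(45° − φ/2) = 0.3347.
P_a = ½ K_a γ H² = 0.5 × 0.3347 × 17.6 × 5.1² = 76.60 kN/m.

76.6 kN/m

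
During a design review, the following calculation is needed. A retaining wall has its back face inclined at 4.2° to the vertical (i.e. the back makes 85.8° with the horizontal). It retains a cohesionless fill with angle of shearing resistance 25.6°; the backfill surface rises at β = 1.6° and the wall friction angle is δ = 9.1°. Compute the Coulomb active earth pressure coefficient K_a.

0.404

K_a = sin²(α+φ) / [sin²α · sin(α−δ) · (1 + √{sin(φ+δ)sin(φ−β) / (sin(α−δ)sin(α+β))})²].
With α = 85.8°, φ = 25.6°, δ = 9.1°, β = 1.6°: K_a = 0.4045.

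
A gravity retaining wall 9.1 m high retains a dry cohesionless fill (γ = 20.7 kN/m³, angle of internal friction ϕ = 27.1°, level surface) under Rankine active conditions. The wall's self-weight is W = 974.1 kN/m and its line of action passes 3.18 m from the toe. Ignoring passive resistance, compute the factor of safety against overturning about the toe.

K_a = tan²(45° − 27.1°/2) = 0.3741.
P_a = ½K_aγH² = 0.5×0.3741×20.7×9.1² = 320.6 kN/m, acting at H/3 = 3.033 m above the base.
Overturning moment M_o = P_a × H/3 = 320.6 × 3.033 = 972.5.
Resisting moment M_r = W × 3.18 = 974.1 × 3.18 = 3098.
FS_overturning = M_r/M_o = 3098/972.5 = 3.185.

3.19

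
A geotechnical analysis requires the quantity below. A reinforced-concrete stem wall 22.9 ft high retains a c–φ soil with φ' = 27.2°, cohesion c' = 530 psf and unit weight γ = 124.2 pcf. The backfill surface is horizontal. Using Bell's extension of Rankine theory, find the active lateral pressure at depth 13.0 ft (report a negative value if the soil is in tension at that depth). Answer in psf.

-45.4 psf

K_a = (1 − sin φ)/(1 + sin φ) = 0.3726.
σ_a = K_a γ z − 2c√K_a = 0.3726×124.2×13.0 − 2×530×0.6104 = -45.44 psf.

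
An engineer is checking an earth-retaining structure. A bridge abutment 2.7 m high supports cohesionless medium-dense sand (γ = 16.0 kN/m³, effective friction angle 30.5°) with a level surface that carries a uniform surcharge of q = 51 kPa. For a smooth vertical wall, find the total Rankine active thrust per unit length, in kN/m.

64.0 kN/m

K_a = tan²(45° − φ/2) = 0.3267.
Soil triangle: ½ K_a γ H² = 0.5×0.3267×16.0×2.7² = 19.05 kN/m.
Surcharge rectangle: K_a q H = 0.3267×51×2.7 = 44.98 kN/m.
Total = 19.05 + 44.98 = 64.03 kN/m.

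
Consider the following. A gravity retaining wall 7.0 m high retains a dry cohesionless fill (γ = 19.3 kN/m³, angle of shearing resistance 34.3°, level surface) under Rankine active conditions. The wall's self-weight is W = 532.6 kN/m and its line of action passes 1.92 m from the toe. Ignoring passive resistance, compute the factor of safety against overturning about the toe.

3.32

K_a = tan²(45° − 34.3°/2) = 0.2792.
P_a = ½K_aγH² = 0.5×0.2792×19.3×7.0² = 132.0 kN/m, acting at H/3 = 2.333 m above the base.
Overturning moment M_o = P_a × H/3 = 132.0 × 2.333 = 308.0.
Resisting moment M_r = W × 1.92 = 532.6 × 1.92 = 1023.
FS_overturning = M_r/M_o = 1023/308.0 = 3.320.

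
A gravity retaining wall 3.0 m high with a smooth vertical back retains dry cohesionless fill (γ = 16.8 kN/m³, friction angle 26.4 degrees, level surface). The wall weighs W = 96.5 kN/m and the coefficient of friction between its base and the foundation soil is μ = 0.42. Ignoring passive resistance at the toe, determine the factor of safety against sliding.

K_a = tan²(45° − 26.4°/2) = 0.3844.
P_a = ½K_aγH² = 0.5×0.3844×16.8×3.0² = 29.06 kN/m, acting at H/3 = 1.000 m above the base.
FS_sliding = μW / P_a = 0.42×96.5 / 29.06 = 1.395.

1.39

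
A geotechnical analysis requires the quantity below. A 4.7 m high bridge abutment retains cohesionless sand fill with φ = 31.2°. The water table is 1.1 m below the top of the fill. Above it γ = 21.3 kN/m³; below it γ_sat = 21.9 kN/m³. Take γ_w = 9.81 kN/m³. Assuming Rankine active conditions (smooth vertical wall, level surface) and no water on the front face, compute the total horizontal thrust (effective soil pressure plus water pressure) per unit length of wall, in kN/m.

K_a = tan²(45° − φ/2) = 0.3175.
γ' = 21.9 − 9.81 = 12.09 kN/m³. Depth below WT = 3.6 m.
σ'_h at WT = K_a γ d_w = 7.439 kPa; at base = 7.439 + K_a γ' × 3.6 = 21.26 kPa.
P₁ (0–1.1 m) = ½×7.439×1.1 = 4.091. P₂ (1.1–4.7 m) = ½(7.439+21.26)×3.6 = 51.65.
P_w = ½ γ_w h₂² = 0.5×9.81×3.6² = 63.57. Total = 4.091+51.65+63.57 = 119.3 kN/m.

119 kN/m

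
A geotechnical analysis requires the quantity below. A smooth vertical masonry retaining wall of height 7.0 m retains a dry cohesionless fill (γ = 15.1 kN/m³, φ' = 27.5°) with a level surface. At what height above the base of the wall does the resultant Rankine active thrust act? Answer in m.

2.33 m

K_a = 0.3682.
The pressure distribution is triangular, so the resultant acts at H/3 above the base = 7.0/3 = 2.333 m.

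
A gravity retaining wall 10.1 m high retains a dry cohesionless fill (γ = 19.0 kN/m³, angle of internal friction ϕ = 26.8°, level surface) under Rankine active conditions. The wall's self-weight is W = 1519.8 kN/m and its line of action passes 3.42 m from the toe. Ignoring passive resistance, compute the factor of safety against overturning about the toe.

K_a = tan²(45° − 26.8°/2) = 0.3785.
P_a = ½K_aγH² = 0.5×0.3785×19.0×10.1² = 366.8 kN/m, acting at H/3 = 3.367 m above the base.
Overturning moment M_o = P_a × H/3 = 366.8 × 3.367 = 1235.
Resisting moment M_r = W × 3.42 = 1519.8 × 3.42 = 5198.
FS_overturning = M_r/M_o = 5198/1235 = 4.209.

4.21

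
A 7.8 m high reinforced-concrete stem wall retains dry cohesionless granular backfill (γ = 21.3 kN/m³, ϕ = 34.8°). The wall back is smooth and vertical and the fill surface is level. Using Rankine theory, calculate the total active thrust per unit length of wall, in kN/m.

177 kN/m

K_a = tan²(45° − φ/2) = 0.2733.
P_a = ½ K_a γ H² = 0.5 × 0.2733 × 21.3 × 7.8² = 177.1 kN/m.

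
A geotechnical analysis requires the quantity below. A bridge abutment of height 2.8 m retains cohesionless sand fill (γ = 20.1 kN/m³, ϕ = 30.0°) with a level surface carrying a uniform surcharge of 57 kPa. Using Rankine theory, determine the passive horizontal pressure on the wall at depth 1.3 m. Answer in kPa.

K_p = (1 + sin φ)/(1 − sin φ) = 3.000.
σ_v = γz + q = 20.1 × 1.3 + 57 = 83.13 kPa.
σ_h = K_p σ_v = 3.000 × 83.13 = 249.4 kPa.

249 kPa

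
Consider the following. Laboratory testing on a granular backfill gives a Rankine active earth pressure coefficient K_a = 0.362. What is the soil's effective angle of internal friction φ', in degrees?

K_a = tan²(45° − φ/2) ⇒ 45° − φ/2 = arctan(√0.362) = 31.03°.
φ = 2(45° − 31.03°) = 27.93°.

27.9°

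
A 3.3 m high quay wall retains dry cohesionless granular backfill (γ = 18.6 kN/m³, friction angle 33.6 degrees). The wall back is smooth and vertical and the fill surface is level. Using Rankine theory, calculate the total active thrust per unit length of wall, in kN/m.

29.1 kN/m

K_a = tan²(45° − φ/2) = 0.2875.
P_a = ½ K_a γ H² = 0.5 × 0.2875 × 18.6 × 3.3² = 29.12 kN/m.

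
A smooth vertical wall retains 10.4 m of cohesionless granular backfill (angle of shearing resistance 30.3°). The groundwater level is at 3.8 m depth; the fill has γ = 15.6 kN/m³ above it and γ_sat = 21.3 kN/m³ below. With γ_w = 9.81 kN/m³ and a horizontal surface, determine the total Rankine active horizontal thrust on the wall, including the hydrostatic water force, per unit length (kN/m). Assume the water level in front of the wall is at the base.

K_a = tan²(45° − φ/2) = 0.3293.
γ' = 21.3 − 9.81 = 11.49 kN/m³. Depth below WT = 6.6 m.
σ'_h at WT = K_a γ d_w = 19.52 kPa; at base = 19.52 + K_a γ' × 6.6 = 44.50 kPa.
P₁ (0–3.8 m) = ½×19.52×3.8 = 37.09. P₂ (3.8–10.4 m) = ½(19.52+44.50)×6.6 = 211.3.
P_w = ½ γ_w h₂² = 0.5×9.81×6.6² = 213.7. Total = 37.09+211.3+213.7 = 462.0 kN/m.

462 kN/m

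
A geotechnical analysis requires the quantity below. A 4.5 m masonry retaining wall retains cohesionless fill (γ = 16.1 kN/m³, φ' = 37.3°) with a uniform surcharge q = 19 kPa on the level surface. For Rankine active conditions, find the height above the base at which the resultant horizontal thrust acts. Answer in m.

1.76 m

K_a = 0.2453.
Triangular part P₁ = ½K_aγH² = 39.99 at H/3 = 1.500 m; rectangular part P₂ = K_a q H = 20.98 at H/2 = 2.250 m.
ȳ = (P₁·1.500 + P₂·2.250)/(P₁+P₂) = 1.758 m.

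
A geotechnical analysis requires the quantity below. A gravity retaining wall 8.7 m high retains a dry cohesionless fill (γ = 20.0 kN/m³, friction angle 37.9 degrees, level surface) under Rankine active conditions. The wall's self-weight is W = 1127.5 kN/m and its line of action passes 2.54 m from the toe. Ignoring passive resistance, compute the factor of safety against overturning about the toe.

5.46

K_a = tan²(45° − 37.9°/2) = 0.2389.
P_a = ½K_aγH² = 0.5×0.2389×20.0×8.7² = 180.9 kN/m, acting at H/3 = 2.900 m above the base.
Overturning moment M_o = P_a × H/3 = 180.9 × 2.900 = 524.5.
Resisting moment M_r = W × 2.54 = 1127.5 × 2.54 = 2864.
FS_overturning = M_r/M_o = 2864/524.5 = 5.460.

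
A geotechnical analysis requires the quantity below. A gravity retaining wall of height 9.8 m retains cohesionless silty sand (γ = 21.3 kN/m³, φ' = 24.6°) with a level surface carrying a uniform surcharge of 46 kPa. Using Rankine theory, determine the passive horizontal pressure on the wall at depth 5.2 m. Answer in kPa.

380 kPa

K_p = (1 + sin φ)/(1 − sin φ) = 2.426.
σ_v = γz + q = 21.3 × 5.2 + 46 = 156.8 kPa.
σ_h = K_p σ_v = 2.426 × 156.8 = 380.3 kPa.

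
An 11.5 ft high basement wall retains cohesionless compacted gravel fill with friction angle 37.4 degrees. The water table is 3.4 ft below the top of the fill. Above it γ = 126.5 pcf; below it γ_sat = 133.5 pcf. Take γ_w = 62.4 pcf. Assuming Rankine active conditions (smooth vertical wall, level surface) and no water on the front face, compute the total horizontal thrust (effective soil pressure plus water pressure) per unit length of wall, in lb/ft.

3650 lb/ft

K_a = tan²(45° − φ/2) = 0.2443.
γ' = 133.5 − 62.4 = 71.10 pcf. Depth below WT = 8.1 ft.
σ'_h at WT = K_a γ d_w = 105.1 psf; at base = 105.1 + K_a γ' × 8.1 = 245.7 psf.
P₁ (0–3.4 ft) = ½×105.1×3.4 = 178.6. P₂ (3.4–11.5 ft) = ½(105.1+245.7)×8.1 = 1421.
P_w = ½ γ_w h₂² = 0.5×62.4×8.1² = 2047. Total = 178.6+1421+2047 = 3646 lb/ft.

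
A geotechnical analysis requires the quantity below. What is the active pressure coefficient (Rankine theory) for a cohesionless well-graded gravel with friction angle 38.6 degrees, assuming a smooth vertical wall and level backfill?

K_a = (1 − sin φ)/(1 + sin φ) = (1 − sin 38.6°)/(1 + sin 38.6°) = 0.2316.

0.232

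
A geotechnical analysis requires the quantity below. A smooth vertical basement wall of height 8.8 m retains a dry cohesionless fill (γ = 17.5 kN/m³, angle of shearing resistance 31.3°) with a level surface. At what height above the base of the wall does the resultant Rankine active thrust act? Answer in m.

K_a = 0.3162.
The pressure distribution is triangular, so the resultant acts at H/3 above the base = 8.8/3 = 2.933 m.

2.93 m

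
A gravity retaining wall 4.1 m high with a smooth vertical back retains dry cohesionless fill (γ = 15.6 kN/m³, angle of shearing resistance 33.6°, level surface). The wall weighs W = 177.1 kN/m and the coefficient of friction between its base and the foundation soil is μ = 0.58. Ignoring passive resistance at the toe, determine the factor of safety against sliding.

2.72

K_a = tan²(45° − 33.6°/2) = 0.2875.
P_a = ½K_aγH² = 0.5×0.2875×15.6×4.1² = 37.70 kN/m, acting at H/3 = 1.367 m above the base.
FS_sliding = μW / P_a = 0.58×177.1 / 37.70 = 2.725.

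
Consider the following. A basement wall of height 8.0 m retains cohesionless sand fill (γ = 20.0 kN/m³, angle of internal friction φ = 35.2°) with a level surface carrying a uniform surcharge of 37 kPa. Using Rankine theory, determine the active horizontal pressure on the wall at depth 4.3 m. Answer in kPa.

K_a = (1 − sin φ)/(1 + sin φ) = 0.2687.
σ_v = γz + q = 20.0 × 4.3 + 37 = 123.0 kPa.
σ_h = K_a σ_v = 0.2687 × 123.0 = 33.05 kPa.

33.0 kPa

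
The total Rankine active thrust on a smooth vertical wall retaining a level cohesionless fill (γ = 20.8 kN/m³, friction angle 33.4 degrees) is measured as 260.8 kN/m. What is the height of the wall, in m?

9.30 m

K_a = 0.2899. P_a = ½ K_a γ H² ⇒ H = √(2P_a/(K_a γ)).
H = √(2×260.8/(0.2899×20.8)) = 9.300 m.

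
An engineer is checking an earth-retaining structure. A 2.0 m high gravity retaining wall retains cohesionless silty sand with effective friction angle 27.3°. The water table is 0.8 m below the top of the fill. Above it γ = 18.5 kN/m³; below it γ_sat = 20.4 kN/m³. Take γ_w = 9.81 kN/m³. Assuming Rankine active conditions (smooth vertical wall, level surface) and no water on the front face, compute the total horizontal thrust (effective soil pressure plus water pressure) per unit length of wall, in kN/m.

18.7 kN/m

K_a = tan²(45° − φ/2) = 0.3711.
γ' = 20.4 − 9.81 = 10.59 kN/m³. Depth below WT = 1.2 m.
σ'_h at WT = K_a γ d_w = 5.493 kPa; at base = 5.493 + K_a γ' × 1.2 = 10.21 kPa.
P₁ (0–0.8 m) = ½×5.493×0.8 = 2.197. P₂ (0.8–2.0 m) = ½(5.493+10.21)×1.2 = 9.421.
P_w = ½ γ_w h₂² = 0.5×9.81×1.2² = 7.063. Total = 2.197+9.421+7.063 = 18.68 kN/m.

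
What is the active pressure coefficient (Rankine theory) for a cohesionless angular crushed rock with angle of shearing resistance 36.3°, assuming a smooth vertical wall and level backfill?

0.256

K_a = tan²(45° − φ/2) = tan²(26.85°) = 0.2563.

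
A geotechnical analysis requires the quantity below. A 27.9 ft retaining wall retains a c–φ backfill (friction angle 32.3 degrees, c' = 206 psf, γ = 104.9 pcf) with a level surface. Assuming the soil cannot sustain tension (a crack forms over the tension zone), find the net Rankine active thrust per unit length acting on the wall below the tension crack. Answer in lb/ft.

K_a = 0.3035; √K_a = 0.5509.
Tension-crack depth z_c = 2c/(γ√K_a) = 2×206/(104.9×0.5509) = 7.129 ft.
σ_a at base = K_a γ H − 2c√K_a = 0.3035×104.9×27.9 − 2×206×0.5509 = 661.2 psf.
P_a = ½ × 661.2 × (H − z_c) = 0.5×661.2×20.77 = 6867 lb/ft.

6870 lb/ft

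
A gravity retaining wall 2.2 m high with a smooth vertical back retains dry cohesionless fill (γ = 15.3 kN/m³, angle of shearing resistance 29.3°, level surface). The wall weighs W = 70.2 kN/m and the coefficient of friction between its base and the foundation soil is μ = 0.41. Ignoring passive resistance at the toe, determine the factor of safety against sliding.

K_a = tan²(45° − 29.3°/2) = 0.3428.
P_a = ½K_aγH² = 0.5×0.3428×15.3×2.2² = 12.69 kN/m, acting at H/3 = 0.7333 m above the base.
FS_sliding = μW / P_a = 0.41×70.2 / 12.69 = 2.267.

2.27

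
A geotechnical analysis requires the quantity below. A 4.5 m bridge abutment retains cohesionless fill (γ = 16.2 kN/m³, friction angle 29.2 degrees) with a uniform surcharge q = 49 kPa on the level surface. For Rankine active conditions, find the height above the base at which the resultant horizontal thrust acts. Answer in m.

1.93 m

K_a = 0.3442.
Triangular part P₁ = ½K_aγH² = 56.46 at H/3 = 1.500 m; rectangular part P₂ = K_a q H = 75.90 at H/2 = 2.250 m.
ȳ = (P₁·1.500 + P₂·2.250)/(P₁+P₂) = 1.930 m.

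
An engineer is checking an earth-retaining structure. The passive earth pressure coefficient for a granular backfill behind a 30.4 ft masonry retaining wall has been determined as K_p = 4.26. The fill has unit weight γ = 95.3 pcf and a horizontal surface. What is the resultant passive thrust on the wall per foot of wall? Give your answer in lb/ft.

188000 lb/ft

P = ½ K_p γ H² = 0.5 × 4.26 × 95.3 × 30.4² = 187600 lb/ft.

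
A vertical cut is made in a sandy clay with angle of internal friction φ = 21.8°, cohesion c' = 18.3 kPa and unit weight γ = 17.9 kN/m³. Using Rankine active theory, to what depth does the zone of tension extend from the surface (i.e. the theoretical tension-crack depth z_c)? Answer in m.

K_a = tan²(45° − 21.8°/2) = 0.4584; √K_a = 0.6771.
The active pressure is zero where K_a γ z = 2c√K_a, so z_c = 2c/(γ√K_a) = 2×18.3/(17.9×0.6771) = 3.020 m.

3.02 m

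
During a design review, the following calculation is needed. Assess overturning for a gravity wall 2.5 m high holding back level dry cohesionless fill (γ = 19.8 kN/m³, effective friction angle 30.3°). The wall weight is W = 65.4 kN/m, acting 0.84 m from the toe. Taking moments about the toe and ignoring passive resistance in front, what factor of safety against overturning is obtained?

3.24

K_a = tan²(45° − 30.3°/2) = 0.3293.
P_a = ½K_aγH² = 0.5×0.3293×19.8×2.5² = 20.38 kN/m, acting at H/3 = 0.8333 m above the base.
Overturning moment M_o = P_a × H/3 = 20.38 × 0.8333 = 16.98.
Resisting moment M_r = W × 0.84 = 65.4 × 0.84 = 54.94.
FS_overturning = M_r/M_o = 54.94/16.98 = 3.235.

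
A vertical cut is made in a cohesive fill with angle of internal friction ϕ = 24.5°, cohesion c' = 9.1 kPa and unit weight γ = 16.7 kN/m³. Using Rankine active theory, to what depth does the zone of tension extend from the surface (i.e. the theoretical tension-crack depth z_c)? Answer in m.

1.69 m

K_a = tan²(45° − 24.5°/2) = 0.4137; √K_a = 0.6432.
The active pressure is zero where K_a γ z = 2c√K_a, so z_c = 2c/(γ√K_a) = 2×9.1/(16.7×0.6432) = 1.694 m.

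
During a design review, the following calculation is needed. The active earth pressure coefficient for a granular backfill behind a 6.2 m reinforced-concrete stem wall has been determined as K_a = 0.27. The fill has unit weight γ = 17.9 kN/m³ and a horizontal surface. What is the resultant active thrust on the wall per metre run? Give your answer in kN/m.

P = ½ K_a γ H² = 0.5 × 0.27 × 17.9 × 6.2² = 92.89 kN/m.

92.9 kN/m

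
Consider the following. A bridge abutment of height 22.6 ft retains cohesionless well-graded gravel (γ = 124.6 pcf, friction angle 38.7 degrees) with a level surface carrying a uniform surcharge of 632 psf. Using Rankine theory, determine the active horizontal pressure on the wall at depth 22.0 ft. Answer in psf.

778 psf

K_a = (1 − sin φ)/(1 + sin φ) = 0.2306.
σ_v = γz + q = 124.6 × 22.0 + 632 = 3373 psf.
σ_h = K_a σ_v = 0.2306 × 3373 = 777.8 psf.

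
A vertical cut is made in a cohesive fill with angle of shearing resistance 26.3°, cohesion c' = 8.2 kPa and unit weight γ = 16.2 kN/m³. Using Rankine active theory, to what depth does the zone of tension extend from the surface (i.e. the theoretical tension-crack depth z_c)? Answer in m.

1.63 m

K_a = tan²(45° − 26.3°/2) = 0.3859; √K_a = 0.6212.
The active pressure is zero where K_a γ z = 2c√K_a, so z_c = 2c/(γ√K_a) = 2×8.2/(16.2×0.6212) = 1.630 m.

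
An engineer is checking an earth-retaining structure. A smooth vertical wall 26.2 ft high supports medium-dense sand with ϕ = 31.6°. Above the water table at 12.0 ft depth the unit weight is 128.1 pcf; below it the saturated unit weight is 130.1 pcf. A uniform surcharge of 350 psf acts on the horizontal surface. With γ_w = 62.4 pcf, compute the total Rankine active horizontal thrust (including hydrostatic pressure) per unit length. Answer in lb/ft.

21000 lb/ft

K_a = tan²(45° − φ/2) = 0.3123.
γ' = 130.1 − 62.4 = 67.70 pcf. h₂ = H − d_w = 14.2 ft.
σ'_h: at surface K_a·q = 109.3; at WT K_a(q+γd_w) = 589.5; at base K_a(q+γd_w+γ'h₂) = 889.7 psf.
P₁ = ½(109.3+589.5)×12.0 = 4193; P₂ = ½(589.5+889.7)×14.2 = 10500; P_w = ½γ_w h₂² = 6291.
Total = 4193+10500+6291 = 20990 lb/ft.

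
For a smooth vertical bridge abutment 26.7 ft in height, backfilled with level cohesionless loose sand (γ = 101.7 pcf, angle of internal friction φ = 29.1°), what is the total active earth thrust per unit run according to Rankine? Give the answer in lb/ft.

K_a = tan²(45° − φ/2) = 0.3456.
P_a = ½ K_a γ H² = 0.5 × 0.3456 × 101.7 × 26.7² = 12530 lb/ft.

12500 lb/ft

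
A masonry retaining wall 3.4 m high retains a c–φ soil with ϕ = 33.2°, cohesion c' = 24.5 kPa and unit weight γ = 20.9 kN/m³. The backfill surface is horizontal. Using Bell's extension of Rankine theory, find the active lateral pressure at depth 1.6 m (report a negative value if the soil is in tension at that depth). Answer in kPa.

-16.7 kPa

K_a = (1 − sin φ)/(1 + sin φ) = 0.2924.
σ_a = K_a γ z − 2c√K_a = 0.2924×20.9×1.6 − 2×24.5×0.5407 = -16.72 kPa.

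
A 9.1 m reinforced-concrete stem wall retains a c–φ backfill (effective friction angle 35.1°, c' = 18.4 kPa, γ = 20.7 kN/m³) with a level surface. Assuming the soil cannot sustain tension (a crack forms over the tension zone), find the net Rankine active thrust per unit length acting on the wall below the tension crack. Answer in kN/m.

90.0 kN/m

K_a = 0.2698; √K_a = 0.5195.
Tension-crack depth z_c = 2c/(γ√K_a) = 2×18.4/(20.7×0.5195) = 3.422 m.
σ_a at base = K_a γ H − 2c√K_a = 0.2698×20.7×9.1 − 2×18.4×0.5195 = 31.71 kPa.
P_a = ½ × 31.71 × (H − z_c) = 0.5×31.71×5.678 = 90.03 kN/m.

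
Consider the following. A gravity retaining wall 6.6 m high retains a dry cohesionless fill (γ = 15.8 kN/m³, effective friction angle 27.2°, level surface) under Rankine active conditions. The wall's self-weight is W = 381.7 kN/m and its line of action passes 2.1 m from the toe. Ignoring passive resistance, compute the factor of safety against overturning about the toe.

2.84

K_a = tan²(45° − 27.2°/2) = 0.3726.
P_a = ½K_aγH² = 0.5×0.3726×15.8×6.6² = 128.2 kN/m, acting at H/3 = 2.200 m above the base.
Overturning moment M_o = P_a × H/3 = 128.2 × 2.200 = 282.1.
Resisting moment M_r = W × 2.1 = 381.7 × 2.1 = 801.6.
FS_overturning = M_r/M_o = 801.6/282.1 = 2.842.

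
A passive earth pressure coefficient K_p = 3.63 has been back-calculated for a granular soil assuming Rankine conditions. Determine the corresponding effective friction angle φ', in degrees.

K_p = (1+sin φ)/(1−sin φ) ⇒ sin φ = (K_p − 1)/(K_p + 1) = 0.5680.
φ = arcsin(0.5680) = 34.61°.

34.6°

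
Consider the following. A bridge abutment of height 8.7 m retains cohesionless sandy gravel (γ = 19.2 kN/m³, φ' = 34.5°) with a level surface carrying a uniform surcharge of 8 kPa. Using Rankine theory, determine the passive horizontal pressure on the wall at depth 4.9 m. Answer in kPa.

369 kPa

K_p = (1 + sin φ)/(1 − sin φ) = 3.613.
σ_v = γz + q = 19.2 × 4.9 + 8 = 102.1 kPa.
σ_h = K_p σ_v = 3.613 × 102.1 = 368.8 kPa.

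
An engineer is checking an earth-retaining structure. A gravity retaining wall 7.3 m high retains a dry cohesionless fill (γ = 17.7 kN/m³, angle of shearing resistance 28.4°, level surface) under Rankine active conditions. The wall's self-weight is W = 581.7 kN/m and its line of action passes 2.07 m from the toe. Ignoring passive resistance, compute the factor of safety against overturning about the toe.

K_a = tan²(45° − 28.4°/2) = 0.3554.
P_a = ½K_aγH² = 0.5×0.3554×17.7×7.3² = 167.6 kN/m, acting at H/3 = 2.433 m above the base.
Overturning moment M_o = P_a × H/3 = 167.6 × 2.433 = 407.8.
Resisting moment M_r = W × 2.07 = 581.7 × 2.07 = 1204.
FS_overturning = M_r/M_o = 1204/407.8 = 2.953.

2.95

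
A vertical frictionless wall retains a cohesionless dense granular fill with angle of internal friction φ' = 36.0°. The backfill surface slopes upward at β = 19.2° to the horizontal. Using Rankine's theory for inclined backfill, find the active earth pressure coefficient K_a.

0.302

K_a = cos β · (cos β − √(cos²β − cos²φ)) / (cos β + √(cos²β − cos²φ)).
cos β = 0.9444, cos φ = 0.8090, √(cos²β − cos²φ) = 0.4872.
K_a = 0.9444 × (0.9444 − 0.4872)/(0.9444 + 0.4872) = 0.3016.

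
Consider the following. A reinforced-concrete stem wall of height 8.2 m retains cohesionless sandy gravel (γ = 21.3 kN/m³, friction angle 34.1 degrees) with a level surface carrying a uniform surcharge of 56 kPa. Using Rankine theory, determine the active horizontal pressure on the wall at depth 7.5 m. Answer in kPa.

K_a = (1 − sin φ)/(1 + sin φ) = 0.2815.
σ_v = γz + q = 21.3 × 7.5 + 56 = 215.8 kPa.
σ_h = K_a σ_v = 0.2815 × 215.8 = 60.74 kPa.

60.7 kPa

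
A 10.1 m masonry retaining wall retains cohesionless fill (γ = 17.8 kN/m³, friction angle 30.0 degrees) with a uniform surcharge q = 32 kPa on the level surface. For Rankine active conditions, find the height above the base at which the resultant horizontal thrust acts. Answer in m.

3.81 m

K_a = 0.3333.
Triangular part P₁ = ½K_aγH² = 302.6 at H/3 = 3.367 m; rectangular part P₂ = K_a q H = 107.7 at H/2 = 5.050 m.
ȳ = (P₁·3.367 + P₂·5.050)/(P₁+P₂) = 3.809 m.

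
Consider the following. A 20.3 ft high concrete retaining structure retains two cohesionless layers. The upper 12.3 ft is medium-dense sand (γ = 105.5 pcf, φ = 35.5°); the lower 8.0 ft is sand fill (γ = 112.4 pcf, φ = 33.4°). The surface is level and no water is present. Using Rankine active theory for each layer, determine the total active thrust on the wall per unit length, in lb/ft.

K_a1 = tan²(45°−35.5°/2) = 0.2653; K_a2 = tan²(45°−33.4°/2) = 0.2899.
Layer 1: σ at base = K_a1 γ₁ h₁ = 344.2 psf; P₁ = ½×344.2×12.3 = 2117.
Layer 2: σ_v at top = γ₁h₁ = 1298; σ_h top = K_a2×1298 = 376.2; σ_h base = K_a2×(1298+112.4×8.0) = 636.9.
P₂ = ½(376.2+636.9)×8.0 = 4053. Total P_a = 2117+4053 = 6169 lb/ft.

6170 lb/ft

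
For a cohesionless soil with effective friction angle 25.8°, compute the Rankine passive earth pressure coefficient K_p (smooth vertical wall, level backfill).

K_p = (1 + sin φ)/(1 − sin φ) = tan²(45° + 25.8°/2) = 2.541.

2.54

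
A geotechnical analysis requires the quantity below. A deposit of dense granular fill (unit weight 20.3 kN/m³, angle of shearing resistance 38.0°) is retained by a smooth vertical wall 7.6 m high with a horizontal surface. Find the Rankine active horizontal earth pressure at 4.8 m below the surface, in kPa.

K_a = (1 − sin φ)/(1 + sin φ) = 0.2379.
σ_h = K_a γ z = 0.2379 × 20.3 × 4.8 = 23.18 kPa.

23.2 kPa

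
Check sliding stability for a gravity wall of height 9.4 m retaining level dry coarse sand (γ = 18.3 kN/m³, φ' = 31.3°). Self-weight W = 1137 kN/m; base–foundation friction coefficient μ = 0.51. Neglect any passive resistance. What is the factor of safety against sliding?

K_a = tan²(45° − 31.3°/2) = 0.3162.
P_a = ½K_aγH² = 0.5×0.3162×18.3×9.4² = 255.7 kN/m, acting at H/3 = 3.133 m above the base.
FS_sliding = μW / P_a = 0.51×1137 / 255.7 = 2.268.

2.27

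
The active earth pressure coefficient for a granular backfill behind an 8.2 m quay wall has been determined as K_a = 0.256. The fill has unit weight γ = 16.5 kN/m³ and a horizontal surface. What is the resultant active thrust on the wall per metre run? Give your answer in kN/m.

142 kN/m

P = ½ K_a γ H² = 0.5 × 0.256 × 16.5 × 8.2² = 142.0 kN/m.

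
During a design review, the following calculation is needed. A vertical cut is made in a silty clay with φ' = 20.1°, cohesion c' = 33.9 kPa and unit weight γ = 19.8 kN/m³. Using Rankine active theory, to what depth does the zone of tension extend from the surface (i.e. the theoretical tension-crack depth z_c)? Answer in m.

K_a = tan²(45° − 20.1°/2) = 0.4885; √K_a = 0.6989.
The active pressure is zero where K_a γ z = 2c√K_a, so z_c = 2c/(γ√K_a) = 2×33.9/(19.8×0.6989) = 4.899 m.

4.90 m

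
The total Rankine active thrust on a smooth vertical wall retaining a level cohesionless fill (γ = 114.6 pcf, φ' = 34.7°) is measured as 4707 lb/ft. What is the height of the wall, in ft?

K_a = 0.2745. P_a = ½ K_a γ H² ⇒ H = √(2P_a/(K_a γ)).
H = √(2×4707/(0.2745×114.6)) = 17.30 ft.

17.3 ft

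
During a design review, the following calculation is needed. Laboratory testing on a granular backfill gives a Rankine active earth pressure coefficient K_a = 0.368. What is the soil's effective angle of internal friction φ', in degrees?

27.5°

K_a = tan²(45° − φ/2) ⇒ 45° − φ/2 = arctan(√0.368) = 31.24°.
φ = 2(45° − 31.24°) = 27.52°.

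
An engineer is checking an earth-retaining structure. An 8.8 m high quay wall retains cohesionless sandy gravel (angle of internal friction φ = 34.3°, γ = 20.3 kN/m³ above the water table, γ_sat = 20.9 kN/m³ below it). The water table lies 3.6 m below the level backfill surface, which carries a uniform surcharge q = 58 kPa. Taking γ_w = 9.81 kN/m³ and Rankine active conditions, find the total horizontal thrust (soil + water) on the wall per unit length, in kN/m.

460 kN/m

K_a = tan²(45° − φ/2) = 0.2792.
γ' = 20.9 − 9.81 = 11.09 kN/m³. h₂ = H − d_w = 5.2 m.
σ'_h: at surface K_a·q = 16.19; at WT K_a(q+γd_w) = 36.59; at base K_a(q+γd_w+γ'h₂) = 52.69 kPa.
P₁ = ½(16.19+36.59)×3.6 = 95.01; P₂ = ½(36.59+52.69)×5.2 = 232.1; P_w = ½γ_w h₂² = 132.6.
Total = 95.01+232.1+132.6 = 459.8 kN/m.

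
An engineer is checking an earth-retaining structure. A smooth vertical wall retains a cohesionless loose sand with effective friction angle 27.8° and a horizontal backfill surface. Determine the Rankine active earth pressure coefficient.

K_a = tan²(45° − φ/2) = tan²(31.10°) = 0.3639.

0.364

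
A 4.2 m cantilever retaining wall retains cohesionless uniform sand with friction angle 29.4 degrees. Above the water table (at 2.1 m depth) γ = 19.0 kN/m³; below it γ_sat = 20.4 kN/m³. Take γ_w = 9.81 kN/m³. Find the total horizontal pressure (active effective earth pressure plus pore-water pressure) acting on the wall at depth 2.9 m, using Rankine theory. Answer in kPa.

24.4 kPa

K_a = (1 − sin φ)/(1 + sin φ) = 0.3415.
γ' = 20.4 − 9.81 = 10.59 kN/m³.
Effective vertical stress at 2.9 m: σ'_v = 19.0×2.1 + 10.59×0.800 = 48.37 kPa.
σ'_h = K_a σ'_v = 0.3415 × 48.37 = 16.52 kPa; u = γ_w × 0.800 = 7.848 kPa.
Total σ_h = 16.52 + 7.848 = 24.37 kPa.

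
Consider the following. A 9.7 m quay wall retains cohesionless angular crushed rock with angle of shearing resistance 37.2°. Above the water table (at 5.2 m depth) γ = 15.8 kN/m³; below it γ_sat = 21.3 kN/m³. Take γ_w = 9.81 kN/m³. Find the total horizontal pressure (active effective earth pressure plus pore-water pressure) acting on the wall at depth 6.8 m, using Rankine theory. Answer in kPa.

40.5 kPa

K_a = (1 − sin φ)/(1 + sin φ) = 0.2464.
γ' = 21.3 − 9.81 = 11.49 kN/m³.
Effective vertical stress at 6.8 m: σ'_v = 15.8×5.2 + 11.49×1.60 = 100.5 kPa.
σ'_h = K_a σ'_v = 0.2464 × 100.5 = 24.78 kPa; u = γ_w × 1.60 = 15.70 kPa.
Total σ_h = 24.78 + 15.70 = 40.47 kPa.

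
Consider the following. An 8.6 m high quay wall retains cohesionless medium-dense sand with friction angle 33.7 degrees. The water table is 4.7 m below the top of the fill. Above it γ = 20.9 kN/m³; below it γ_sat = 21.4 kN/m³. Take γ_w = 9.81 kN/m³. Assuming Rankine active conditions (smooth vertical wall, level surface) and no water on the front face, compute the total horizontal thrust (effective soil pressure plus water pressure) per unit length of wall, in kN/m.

276 kN/m

K_a = tan²(45° − φ/2) = 0.2863.
γ' = 21.4 − 9.81 = 11.59 kN/m³. Depth below WT = 3.9 m.
σ'_h at WT = K_a γ d_w = 28.12 kPa; at base = 28.12 + K_a γ' × 3.9 = 41.06 kPa.
P₁ (0–4.7 m) = ½×28.12×4.7 = 66.09. P₂ (4.7–8.6 m) = ½(28.12+41.06)×3.9 = 134.9.
P_w = ½ γ_w h₂² = 0.5×9.81×3.9² = 74.61. Total = 66.09+134.9+74.61 = 275.6 kN/m.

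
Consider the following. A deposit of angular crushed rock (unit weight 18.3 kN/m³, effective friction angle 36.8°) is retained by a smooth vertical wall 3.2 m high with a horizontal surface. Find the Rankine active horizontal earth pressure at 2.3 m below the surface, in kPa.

K_a = (1 − sin φ)/(1 + sin φ) = 0.2508.
σ_h = K_a γ z = 0.2508 × 18.3 × 2.3 = 10.55 kPa.

10.6 kPa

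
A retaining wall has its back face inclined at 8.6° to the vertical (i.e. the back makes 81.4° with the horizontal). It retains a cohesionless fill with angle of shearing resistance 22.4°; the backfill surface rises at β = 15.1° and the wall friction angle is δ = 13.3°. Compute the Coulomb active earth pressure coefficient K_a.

0.631

K_a = sin²(α+φ) / [sin²α · sin(α−δ) · (1 + √{sin(φ+δ)sin(φ−β) / (sin(α−δ)sin(α+β))})²].
With α = 81.4°, φ = 22.4°, δ = 13.3°, β = 15.1°: K_a = 0.6310.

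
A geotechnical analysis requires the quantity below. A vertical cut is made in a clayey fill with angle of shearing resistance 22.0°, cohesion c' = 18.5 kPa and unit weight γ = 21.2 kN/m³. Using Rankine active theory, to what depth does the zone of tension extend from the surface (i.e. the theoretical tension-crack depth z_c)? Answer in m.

K_a = tan²(45° − 22.0°/2) = 0.4550; √K_a = 0.6745.
The active pressure is zero where K_a γ z = 2c√K_a, so z_c = 2c/(γ√K_a) = 2×18.5/(21.2×0.6745) = 2.587 m.

2.59 m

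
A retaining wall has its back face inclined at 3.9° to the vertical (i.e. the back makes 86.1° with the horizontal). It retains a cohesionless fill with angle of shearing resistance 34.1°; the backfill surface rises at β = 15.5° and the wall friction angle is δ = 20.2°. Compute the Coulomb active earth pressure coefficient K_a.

K_a = sin²(α+φ) / [sin²α · sin(α−δ) · (1 + √{sin(φ+δ)sin(φ−β) / (sin(α−δ)sin(α+β))})²].
With α = 86.1°, φ = 34.1°, δ = 20.2°, β = 15.5°: K_a = 0.3475.

0.347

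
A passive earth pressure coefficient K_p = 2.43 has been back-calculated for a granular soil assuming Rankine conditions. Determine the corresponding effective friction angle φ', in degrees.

24.6°

K_p = (1+sin φ)/(1−sin φ) ⇒ sin φ = (K_p − 1)/(K_p + 1) = 0.4169.
φ = arcsin(0.4169) = 24.64°.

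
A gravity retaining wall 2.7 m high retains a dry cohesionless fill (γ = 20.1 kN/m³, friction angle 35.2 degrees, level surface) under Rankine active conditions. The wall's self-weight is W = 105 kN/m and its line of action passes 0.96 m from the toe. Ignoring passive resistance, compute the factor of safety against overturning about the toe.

5.69

K_a = tan²(45° − 35.2°/2) = 0.2687.
P_a = ½K_aγH² = 0.5×0.2687×20.1×2.7² = 19.69 kN/m, acting at H/3 = 0.9000 m above the base.
Overturning moment M_o = P_a × H/3 = 19.69 × 0.9000 = 17.72.
Resisting moment M_r = W × 0.96 = 105 × 0.96 = 100.8.
FS_overturning = M_r/M_o = 100.8/17.72 = 5.690.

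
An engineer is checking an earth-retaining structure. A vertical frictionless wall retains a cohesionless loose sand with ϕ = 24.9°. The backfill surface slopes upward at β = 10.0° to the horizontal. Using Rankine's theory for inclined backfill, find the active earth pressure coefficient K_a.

K_a = cos β · (cos β − √(cos²β − cos²φ)) / (cos β + √(cos²β − cos²φ)).
cos β = 0.9848, cos φ = 0.9070, √(cos²β − cos²φ) = 0.3836.
K_a = 0.9848 × (0.9848 − 0.3836)/(0.9848 + 0.3836) = 0.4327.

0.433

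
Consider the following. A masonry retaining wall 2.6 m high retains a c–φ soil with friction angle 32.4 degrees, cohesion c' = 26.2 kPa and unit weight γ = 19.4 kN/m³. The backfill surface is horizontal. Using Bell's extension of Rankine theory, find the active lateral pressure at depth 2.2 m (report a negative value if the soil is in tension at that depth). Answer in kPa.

K_a = (1 − sin φ)/(1 + sin φ) = 0.3022.
σ_a = K_a γ z − 2c√K_a = 0.3022×19.4×2.2 − 2×26.2×0.5498 = -15.91 kPa.

-15.9 kPa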